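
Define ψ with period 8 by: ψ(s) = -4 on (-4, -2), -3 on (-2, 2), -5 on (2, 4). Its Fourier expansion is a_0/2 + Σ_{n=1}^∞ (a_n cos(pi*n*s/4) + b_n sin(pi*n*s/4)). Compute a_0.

-15/2

a_0 = 1/4 ∫_{-4}^{4} ψ(s) ds = 1/4 · (-30) = -15/2.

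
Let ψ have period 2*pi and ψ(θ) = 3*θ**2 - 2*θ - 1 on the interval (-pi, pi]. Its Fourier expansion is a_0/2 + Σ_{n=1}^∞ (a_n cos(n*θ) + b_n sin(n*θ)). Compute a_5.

a_5 = 1/pi ∫_{-pi}^{pi} ψ(θ) cos(5*θ) dθ.
Integrating by parts twice (tabular method), an antiderivative of (3*θ**2 - 2*θ - 1) cos(5*θ) is 3*θ**2*sin(5*θ)/5 - 2*θ*sin(5*θ)/5 + 6*θ*cos(5*θ)/25 - 31*sin(5*θ)/125 - 2*cos(5*θ)/25; evaluating from -pi to pi: ∫_{-pi}^{pi} (3*θ**2 - 2*θ - 1) cos(5*θ) dθ = (2/25 - 6*pi/25) - (2/25 + 6*pi/25) = -12*pi/25.
Hence a_5 = (1/pi)·(-12*pi/25) = -12/25.

-12/25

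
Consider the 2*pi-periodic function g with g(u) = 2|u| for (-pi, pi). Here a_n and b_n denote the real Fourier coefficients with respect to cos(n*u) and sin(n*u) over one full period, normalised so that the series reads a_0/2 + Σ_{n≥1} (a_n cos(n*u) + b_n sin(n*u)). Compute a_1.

-8/pi

a_1 = 1/pi ∫_{-pi}^{pi} g(u) cos(u) du.
g is even and cos(u) is even, so the integrand is even and a_1 = 2/pi ∫_0^{pi} g(u) cos(u) du.
Integrating by parts (boundary term plus one more integral), an antiderivative of (2*u) cos(u) is 2*u*sin(u) + 2*cos(u); evaluating from 0 to pi: ∫_{0}^{pi} (2*u) cos(u) du = (-2) - (2) = -4.
Hence a_1 = (2/pi)·(-4) = -8/pi.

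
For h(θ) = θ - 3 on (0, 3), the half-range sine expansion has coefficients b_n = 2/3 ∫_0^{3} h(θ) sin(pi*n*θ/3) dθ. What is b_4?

-3/(2*pi)

b_4 = 2/3 ∫_0^{3} (θ - 3) sin(4*pi*θ/3) dθ.
Integrating by parts (boundary term plus one more integral), an antiderivative of (θ - 3) sin(4*pi*θ/3) is -3*θ*cos(4*pi*θ/3)/(4*pi) + 9*sin(4*pi*θ/3)/(16*pi**2) + 9*cos(4*pi*θ/3)/(4*pi); evaluating from 0 to 3: ∫_{0}^{3} (θ - 3) sin(4*pi*θ/3) dθ = (0) - (9/(4*pi)) = -9/(4*pi).
Hence b_4 = (2/3)·(-9/(4*pi)) = -3/(2*pi).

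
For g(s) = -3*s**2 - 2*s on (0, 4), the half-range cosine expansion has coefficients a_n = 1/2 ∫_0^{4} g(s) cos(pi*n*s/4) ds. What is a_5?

224/(25*pi**2)

a_5 = 1/2 ∫_0^{4} (-3*s**2 - 2*s) cos(5*pi*s/4) ds.
Integrating by parts twice (tabular method), an antiderivative of (-3*s**2 - 2*s) cos(5*pi*s/4) is -12*s**2*sin(5*pi*s/4)/(5*pi) - 8*s*sin(5*pi*s/4)/(5*pi) - 96*s*cos(5*pi*s/4)/(25*pi**2) + 384*sin(5*pi*s/4)/(125*pi**3) - 32*cos(5*pi*s/4)/(25*pi**2); evaluating from 0 to 4: ∫_{0}^{4} (-3*s**2 - 2*s) cos(5*pi*s/4) ds = (416/(25*pi**2)) - (-32/(25*pi**2)) = 448/(25*pi**2).
Hence a_5 = (1/2)·(448/(25*pi**2)) = 224/(25*pi**2).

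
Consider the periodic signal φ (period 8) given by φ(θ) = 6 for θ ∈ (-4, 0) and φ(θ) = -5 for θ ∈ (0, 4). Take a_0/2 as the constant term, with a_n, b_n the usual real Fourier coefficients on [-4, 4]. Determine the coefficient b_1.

b_1 = 1/4 ∫_{-4}^{4} φ(θ) sin(pi*θ/4) dθ.
Split the integral at the breakpoints.
Directly, an antiderivative of (6) sin(pi*θ/4) is -24*cos(pi*θ/4)/pi; evaluating from -4 to 0: ∫_{-4}^{0} (6) sin(pi*θ/4) dθ = (-24/pi) - (24/pi) = -48/pi.
Directly, an antiderivative of (-5) sin(pi*θ/4) is 20*cos(pi*θ/4)/pi; evaluating from 0 to 4: ∫_{0}^{4} (-5) sin(pi*θ/4) dθ = (-20/pi) - (20/pi) = -40/pi.
Summing the pieces and multiplying by (1/4) gives b_1 = -22/pi.

-22/pi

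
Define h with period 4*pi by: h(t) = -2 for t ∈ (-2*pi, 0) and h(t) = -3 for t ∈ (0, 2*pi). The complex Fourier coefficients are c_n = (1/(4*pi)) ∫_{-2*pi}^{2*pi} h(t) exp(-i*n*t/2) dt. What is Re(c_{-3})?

Since h is real-valued, Re(c_{-3}) = (1/(4*pi)) ∫_{-2*pi}^{2*pi} h(t) cos(-3*t/2) dt = a_{3}/2.
Split the integral at the breakpoints.
Directly, an antiderivative of (-2) cos(-3*t/2) is -4*sin(3*t/2)/3; evaluating from -2*pi to 0: ∫_{-2*pi}^{0} (-2) cos(-3*t/2) dt = (0) - (0) = 0.
Directly, an antiderivative of (-3) cos(-3*t/2) is -2*sin(3*t/2); evaluating from 0 to 2*pi: ∫_{0}^{2*pi} (-3) cos(-3*t/2) dt = (0) - (0) = 0.
So ∫_{-2*pi}^{2*pi} h(t) cos(-3*t/2) dt = 0.
Hence Re(c_{-3}) = (1/(4*pi))·(0) = 0.

0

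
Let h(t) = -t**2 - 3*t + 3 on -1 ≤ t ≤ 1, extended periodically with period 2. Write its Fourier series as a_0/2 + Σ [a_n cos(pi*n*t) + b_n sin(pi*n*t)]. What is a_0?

16/3

a_0 = ∫_{-1}^{1} h(t) dt = 16/3.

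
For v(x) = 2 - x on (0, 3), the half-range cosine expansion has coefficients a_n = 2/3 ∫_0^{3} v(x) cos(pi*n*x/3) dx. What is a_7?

12/(49*pi**2)

a_7 = 2/3 ∫_0^{3} (2 - x) cos(7*pi*x/3) dx.
Integrating by parts (boundary term plus one more integral), an antiderivative of (2 - x) cos(7*pi*x/3) is -3*x*sin(7*pi*x/3)/(7*pi) + 6*sin(7*pi*x/3)/(7*pi) - 9*cos(7*pi*x/3)/(49*pi**2); evaluating from 0 to 3: ∫_{0}^{3} (2 - x) cos(7*pi*x/3) dx = (9/(49*pi**2)) - (-9/(49*pi**2)) = 18/(49*pi**2).
Hence a_7 = (2/3)·(18/(49*pi**2)) = 12/(49*pi**2).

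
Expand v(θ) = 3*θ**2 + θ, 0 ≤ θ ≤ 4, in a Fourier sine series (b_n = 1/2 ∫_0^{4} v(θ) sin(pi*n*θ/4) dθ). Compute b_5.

8*(-48 + 325*pi**2)/(125*pi**3)

b_5 = 1/2 ∫_0^{4} (3*θ**2 + θ) sin(5*pi*θ/4) dθ.
Integrating by parts twice (tabular method), an antiderivative of (3*θ**2 + θ) sin(5*pi*θ/4) is -12*θ**2*cos(5*pi*θ/4)/(5*pi) + 96*θ*sin(5*pi*θ/4)/(25*pi**2) - 4*θ*cos(5*pi*θ/4)/(5*pi) + 16*sin(5*pi*θ/4)/(25*pi**2) + 384*cos(5*pi*θ/4)/(125*pi**3); evaluating from 0 to 4: ∫_{0}^{4} (3*θ**2 + θ) sin(5*pi*θ/4) dθ = (16*(-24 + 325*pi**2)/(125*pi**3)) - (384/(125*pi**3)) = 16*(-48 + 325*pi**2)/(125*pi**3).
Hence b_5 = (1/2)·(16*(-48 + 325*pi**2)/(125*pi**3)) = 8*(-48 + 325*pi**2)/(125*pi**3).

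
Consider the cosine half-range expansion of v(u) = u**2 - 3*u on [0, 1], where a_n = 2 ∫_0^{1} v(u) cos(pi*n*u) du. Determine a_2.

pi**(-2)

a_2 = 2 ∫_0^{1} (u**2 - 3*u) cos(2*pi*u) du.
Integrating by parts twice (tabular method), an antiderivative of (u**2 - 3*u) cos(2*pi*u) is u**2*sin(2*pi*u)/(2*pi) - 3*u*sin(2*pi*u)/(2*pi) + u*cos(2*pi*u)/(2*pi**2) - sin(2*pi*u)/(4*pi**3) - 3*cos(2*pi*u)/(4*pi**2); evaluating from 0 to 1: ∫_{0}^{1} (u**2 - 3*u) cos(2*pi*u) du = (-1/(4*pi**2)) - (-3/(4*pi**2)) = 1/(2*pi**2).
Hence a_2 = 2·(1/(2*pi**2)) = pi**(-2).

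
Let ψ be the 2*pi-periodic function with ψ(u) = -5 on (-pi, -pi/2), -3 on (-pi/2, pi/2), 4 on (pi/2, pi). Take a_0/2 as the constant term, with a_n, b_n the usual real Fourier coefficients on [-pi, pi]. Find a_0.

a_0 = 1/pi ∫_{-pi}^{pi} ψ(u) du = 1/pi · (-7*pi/2) = -7/2.

-7/2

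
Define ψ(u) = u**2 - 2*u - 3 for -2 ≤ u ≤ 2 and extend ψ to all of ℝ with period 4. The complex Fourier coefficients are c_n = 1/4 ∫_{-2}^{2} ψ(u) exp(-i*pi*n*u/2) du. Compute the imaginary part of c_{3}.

Since ψ is real-valued, Im(c_{3}) = -1/4 ∫_{-2}^{2} ψ(u) sin(3*pi*u/2) du = -b_{3}/2.
Integrating by parts twice (tabular method), an antiderivative of (u**2 - 2*u - 3) sin(3*pi*u/2) is -2*u**2*cos(3*pi*u/2)/(3*pi) + 8*u*sin(3*pi*u/2)/(9*pi**2) + 4*u*cos(3*pi*u/2)/(3*pi) - 8*sin(3*pi*u/2)/(9*pi**2) + 16*cos(3*pi*u/2)/(27*pi**3) + 2*cos(3*pi*u/2)/pi; evaluating from -2 to 2: ∫_{-2}^{2} (u**2 - 2*u - 3) sin(3*pi*u/2) du = (-2/pi - 16/(27*pi**3)) - (2*(-8 + 45*pi**2)/(27*pi**3)) = -16/(3*pi).
Hence Im(c_{3}) = (-1/4)·(-16/(3*pi)) = 4/(3*pi).

4/(3*pi)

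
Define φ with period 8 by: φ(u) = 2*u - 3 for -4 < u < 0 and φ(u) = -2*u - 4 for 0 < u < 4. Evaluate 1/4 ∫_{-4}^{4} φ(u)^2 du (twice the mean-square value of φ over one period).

1/4 ∫_{-4}^{4} φ(u)^2 du = 1/4 · (1484/3) = 371/3.

371/3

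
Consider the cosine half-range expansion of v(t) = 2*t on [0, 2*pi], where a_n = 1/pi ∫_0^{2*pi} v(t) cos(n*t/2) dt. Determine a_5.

-16/(25*pi)

a_5 = 1/pi ∫_0^{2*pi} (2*t) cos(5*t/2) dt.
Integrating by parts (boundary term plus one more integral), an antiderivative of (2*t) cos(5*t/2) is 4*t*sin(5*t/2)/5 + 8*cos(5*t/2)/25; evaluating from 0 to 2*pi: ∫_{0}^{2*pi} (2*t) cos(5*t/2) dt = (-8/25) - (8/25) = -16/25.
Hence a_5 = (1/pi)·(-16/25) = -16/(25*pi).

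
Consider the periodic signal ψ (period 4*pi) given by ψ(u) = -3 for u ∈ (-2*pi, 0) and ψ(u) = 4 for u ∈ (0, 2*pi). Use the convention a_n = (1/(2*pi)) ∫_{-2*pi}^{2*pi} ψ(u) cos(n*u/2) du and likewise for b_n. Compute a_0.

1

a_0 = (1/(2*pi)) ∫_{-2*pi}^{2*pi} ψ(u) du = (1/(2*pi)) · (2*pi) = 1.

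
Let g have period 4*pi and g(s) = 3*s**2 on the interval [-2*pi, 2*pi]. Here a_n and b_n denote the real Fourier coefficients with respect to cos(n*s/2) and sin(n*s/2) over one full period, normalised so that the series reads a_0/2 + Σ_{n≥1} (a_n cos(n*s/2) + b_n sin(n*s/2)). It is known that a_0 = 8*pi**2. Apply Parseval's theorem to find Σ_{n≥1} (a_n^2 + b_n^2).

Parseval: a_0^2/2 + Σ_{n≥1} (a_n^2+b_n^2) = (1/(2*pi)) ∫_{-2*pi}^{2*pi} g(s)^2 ds = 288*pi**4/5.
Subtract a_0^2/2 = 32*pi**4: Σ (a_n^2+b_n^2) = 128*pi**4/5.

128*pi**4/5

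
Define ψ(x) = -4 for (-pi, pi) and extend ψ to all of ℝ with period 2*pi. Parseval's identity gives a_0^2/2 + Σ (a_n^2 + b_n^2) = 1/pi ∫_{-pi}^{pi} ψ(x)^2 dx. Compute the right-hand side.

32

1/pi ∫_{-pi}^{pi} ψ(x)^2 dx = 1/pi · (32*pi) = 32.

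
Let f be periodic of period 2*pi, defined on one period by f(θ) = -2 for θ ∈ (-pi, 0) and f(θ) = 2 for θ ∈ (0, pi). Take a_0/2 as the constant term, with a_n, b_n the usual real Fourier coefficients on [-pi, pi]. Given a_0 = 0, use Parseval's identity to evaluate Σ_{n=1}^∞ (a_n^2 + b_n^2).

8

Parseval: a_0^2/2 + Σ_{n≥1} (a_n^2+b_n^2) = 1/pi ∫_{-pi}^{pi} f(θ)^2 dθ = 8.
Subtract a_0^2/2 = 0: Σ (a_n^2+b_n^2) = 8.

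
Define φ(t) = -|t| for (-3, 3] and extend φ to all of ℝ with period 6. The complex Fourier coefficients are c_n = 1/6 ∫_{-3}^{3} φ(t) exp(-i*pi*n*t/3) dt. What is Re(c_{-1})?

6/pi**2

Since φ is real-valued, Re(c_{-1}) = 1/6 ∫_{-3}^{3} φ(t) cos(-pi*t/3) dt = a_{1}/2.
φ is even and cos(-pi*t/3) is even, so the integrand is even: ∫_{-3}^{3} φ(t) cos(-pi*t/3) dt = 2∫_0^{3} φ(t) cos(-pi*t/3) dt.
Integrating by parts (boundary term plus one more integral), an antiderivative of (-t) cos(-pi*t/3) is -3*t*sin(pi*t/3)/pi - 9*cos(pi*t/3)/pi**2; evaluating from 0 to 3: ∫_{0}^{3} (-t) cos(-pi*t/3) dt = (9/pi**2) - (-9/pi**2) = 18/pi**2.
So ∫_{-3}^{3} φ(t) cos(-pi*t/3) dt = 36/pi**2.
Hence Re(c_{-1}) = (1/6)·(36/pi**2) = 6/pi**2.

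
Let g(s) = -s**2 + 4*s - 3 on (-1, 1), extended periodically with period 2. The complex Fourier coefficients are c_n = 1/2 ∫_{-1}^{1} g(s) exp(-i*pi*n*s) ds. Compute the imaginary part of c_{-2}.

-2/pi

Since g is real-valued, Im(c_{-2}) = -1/2 ∫_{-1}^{1} g(s) sin(-2*pi*s) ds = b_{2}/2.
Integrating by parts twice (tabular method), an antiderivative of (-s**2 + 4*s - 3) sin(-2*pi*s) is -s**2*cos(2*pi*s)/(2*pi) + s*sin(2*pi*s)/(2*pi**2) + 2*s*cos(2*pi*s)/pi - sin(2*pi*s)/pi**2 - 3*cos(2*pi*s)/(2*pi) + cos(2*pi*s)/(4*pi**3); evaluating from -1 to 1: ∫_{-1}^{1} (-s**2 + 4*s - 3) sin(-2*pi*s) ds = (1/(4*pi**3)) - (-4/pi + 1/(4*pi**3)) = 4/pi.
Hence Im(c_{-2}) = (-1/2)·(4/pi) = -2/pi.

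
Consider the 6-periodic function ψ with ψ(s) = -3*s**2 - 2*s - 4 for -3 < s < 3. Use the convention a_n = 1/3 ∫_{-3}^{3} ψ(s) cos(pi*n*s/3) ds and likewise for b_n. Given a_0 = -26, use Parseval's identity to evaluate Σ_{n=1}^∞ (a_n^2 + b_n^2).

768/5

Parseval: a_0^2/2 + Σ_{n≥1} (a_n^2+b_n^2) = 1/3 ∫_{-3}^{3} ψ(s)^2 ds = 2458/5.
Subtract a_0^2/2 = 338: Σ (a_n^2+b_n^2) = 768/5.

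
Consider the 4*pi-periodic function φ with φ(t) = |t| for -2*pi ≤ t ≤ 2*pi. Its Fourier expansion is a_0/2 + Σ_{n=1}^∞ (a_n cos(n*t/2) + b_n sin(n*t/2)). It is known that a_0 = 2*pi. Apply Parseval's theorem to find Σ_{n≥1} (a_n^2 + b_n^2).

Parseval: a_0^2/2 + Σ_{n≥1} (a_n^2+b_n^2) = (1/(2*pi)) ∫_{-2*pi}^{2*pi} φ(t)^2 dt = 8*pi**2/3.
Subtract a_0^2/2 = 2*pi**2: Σ (a_n^2+b_n^2) = 2*pi**2/3.

2*pi**2/3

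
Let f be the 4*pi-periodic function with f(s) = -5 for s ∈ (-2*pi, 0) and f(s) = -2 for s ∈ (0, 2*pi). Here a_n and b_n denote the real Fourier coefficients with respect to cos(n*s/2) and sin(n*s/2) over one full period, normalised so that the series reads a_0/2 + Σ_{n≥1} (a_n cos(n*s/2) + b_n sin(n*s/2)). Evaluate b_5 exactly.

b_5 = (1/(2*pi)) ∫_{-2*pi}^{2*pi} f(s) sin(5*s/2) ds.
Split the integral at the breakpoints.
Directly, an antiderivative of (-5) sin(5*s/2) is 2*cos(5*s/2); evaluating from -2*pi to 0: ∫_{-2*pi}^{0} (-5) sin(5*s/2) ds = (2) - (-2) = 4.
Directly, an antiderivative of (-2) sin(5*s/2) is 4*cos(5*s/2)/5; evaluating from 0 to 2*pi: ∫_{0}^{2*pi} (-2) sin(5*s/2) ds = (-4/5) - (4/5) = -8/5.
Summing the pieces and multiplying by (1/(2*pi)) gives b_5 = 6/(5*pi).

6/(5*pi)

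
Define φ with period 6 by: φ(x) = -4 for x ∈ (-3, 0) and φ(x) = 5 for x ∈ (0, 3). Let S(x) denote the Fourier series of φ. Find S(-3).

x = -3 differs from x = 3 by -1 full period(s), and the series is 6-periodic.
At x = 3 the one-sided limits are φ(3^-) = 5 and φ(3^+) = -4.
By Dirichlet's theorem the series converges to their average, [(5) + (-4)]/2 = 1/2.

1/2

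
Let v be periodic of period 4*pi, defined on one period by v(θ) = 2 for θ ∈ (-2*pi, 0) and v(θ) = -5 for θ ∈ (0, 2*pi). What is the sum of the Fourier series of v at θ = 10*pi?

θ = 10*pi differs from θ = 2*pi by 2 full period(s), and the series is 4*pi-periodic.
At θ = 2*pi the one-sided limits are v(2*pi^-) = -5 and v(2*pi^+) = 2.
By Dirichlet's theorem the series converges to their average, [(-5) + (2)]/2 = -3/2.

-3/2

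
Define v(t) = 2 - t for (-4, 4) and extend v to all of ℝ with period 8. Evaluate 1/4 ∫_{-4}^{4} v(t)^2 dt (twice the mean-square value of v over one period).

56/3

1/4 ∫_{-4}^{4} v(t)^2 dt = 1/4 · (224/3) = 56/3.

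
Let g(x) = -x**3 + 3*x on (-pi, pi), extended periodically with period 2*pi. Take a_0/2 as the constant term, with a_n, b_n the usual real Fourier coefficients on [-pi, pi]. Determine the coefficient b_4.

-27/16 + pi**2/2

b_4 = 1/pi ∫_{-pi}^{pi} g(x) sin(4*x) dx.
g is odd and sin(4*x) is odd, so the integrand is even and b_4 = 2/pi ∫_0^{pi} g(x) sin(4*x) dx.
Integrating by parts three times (tabular method), an antiderivative of (-x**3 + 3*x) sin(4*x) is x**3*cos(4*x)/4 - 3*x**2*sin(4*x)/16 - 27*x*cos(4*x)/32 + 27*sin(4*x)/128; evaluating from 0 to pi: ∫_{0}^{pi} (-x**3 + 3*x) sin(4*x) dx = (pi*(-27 + 8*pi**2)/32) - (0) = pi*(-27 + 8*pi**2)/32.
Hence b_4 = (2/pi)·(pi*(-27 + 8*pi**2)/32) = -27/16 + pi**2/2.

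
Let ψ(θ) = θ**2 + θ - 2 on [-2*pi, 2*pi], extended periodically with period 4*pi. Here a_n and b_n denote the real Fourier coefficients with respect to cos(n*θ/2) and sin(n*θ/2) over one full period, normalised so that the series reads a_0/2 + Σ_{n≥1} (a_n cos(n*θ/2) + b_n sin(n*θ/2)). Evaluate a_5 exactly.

a_5 = (1/(2*pi)) ∫_{-2*pi}^{2*pi} ψ(θ) cos(5*θ/2) dθ.
Integrating by parts twice (tabular method), an antiderivative of (θ**2 + θ - 2) cos(5*θ/2) is 2*θ**2*sin(5*θ/2)/5 + 2*θ*sin(5*θ/2)/5 + 8*θ*cos(5*θ/2)/25 - 116*sin(5*θ/2)/125 + 4*cos(5*θ/2)/25; evaluating from -2*pi to 2*pi: ∫_{-2*pi}^{2*pi} (θ**2 + θ - 2) cos(5*θ/2) dθ = (-16*pi/25 - 4/25) - (-4/25 + 16*pi/25) = -32*pi/25.
Hence a_5 = (1/(2*pi))·(-32*pi/25) = -16/25.

-16/25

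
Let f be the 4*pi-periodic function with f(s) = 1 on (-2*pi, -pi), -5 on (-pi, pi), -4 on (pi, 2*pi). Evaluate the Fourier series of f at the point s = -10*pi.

-3/2

s = -10*pi differs from s = -2*pi by -2 full period(s), and the series is 4*pi-periodic.
At s = -2*pi the one-sided limits are f(-2*pi^-) = -4 and f(-2*pi^+) = 1.
By Dirichlet's theorem the series converges to their average, [(-4) + (1)]/2 = -3/2.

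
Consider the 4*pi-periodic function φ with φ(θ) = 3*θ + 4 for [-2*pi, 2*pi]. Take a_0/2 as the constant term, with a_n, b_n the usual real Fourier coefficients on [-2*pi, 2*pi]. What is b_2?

b_2 = (1/(2*pi)) ∫_{-2*pi}^{2*pi} φ(θ) sin(θ) dθ.
Integrating by parts (boundary term plus one more integral), an antiderivative of (3*θ + 4) sin(θ) is -3*θ*cos(θ) + 3*sin(θ) - 4*cos(θ); evaluating from -2*pi to 2*pi: ∫_{-2*pi}^{2*pi} (3*θ + 4) sin(θ) dθ = (-6*pi - 4) - (-4 + 6*pi) = -12*pi.
Hence b_2 = (1/(2*pi))·(-12*pi) = -6.

-6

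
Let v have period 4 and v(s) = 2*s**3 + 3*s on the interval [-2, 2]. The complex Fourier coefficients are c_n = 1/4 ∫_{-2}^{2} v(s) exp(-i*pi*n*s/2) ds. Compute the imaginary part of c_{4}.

(-3 + 11*pi**2)/(2*pi**3)

Since v is real-valued, Im(c_{4}) = -1/4 ∫_{-2}^{2} v(s) sin(2*pi*s) ds = -b_{4}/2.
v is odd and sin(2*pi*s) is odd, so the integrand is even: ∫_{-2}^{2} v(s) sin(2*pi*s) ds = 2∫_0^{2} v(s) sin(2*pi*s) ds.
Integrating by parts three times (tabular method), an antiderivative of (2*s**3 + 3*s) sin(2*pi*s) is -s**3*cos(2*pi*s)/pi + 3*s**2*sin(2*pi*s)/(2*pi**2) - 3*s*cos(2*pi*s)/(2*pi) + 3*s*cos(2*pi*s)/(2*pi**3) - 3*sin(2*pi*s)/(4*pi**4) + 3*sin(2*pi*s)/(4*pi**2); evaluating from 0 to 2: ∫_{0}^{2} (2*s**3 + 3*s) sin(2*pi*s) ds = (-11/pi + 3/pi**3) - (0) = -11/pi + 3/pi**3.
So ∫_{-2}^{2} v(s) sin(2*pi*s) ds = -22/pi + 6/pi**3.
Hence Im(c_{4}) = (-1/4)·(-22/pi + 6/pi**3) = (-3 + 11*pi**2)/(2*pi**3).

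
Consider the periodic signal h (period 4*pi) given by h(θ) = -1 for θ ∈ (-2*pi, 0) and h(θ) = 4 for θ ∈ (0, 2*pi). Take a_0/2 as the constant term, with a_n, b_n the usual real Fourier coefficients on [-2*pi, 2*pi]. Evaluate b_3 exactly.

10/(3*pi)

b_3 = (1/(2*pi)) ∫_{-2*pi}^{2*pi} h(θ) sin(3*θ/2) dθ.
Split the integral at the breakpoints.
Directly, an antiderivative of (-1) sin(3*θ/2) is 2*cos(3*θ/2)/3; evaluating from -2*pi to 0: ∫_{-2*pi}^{0} (-1) sin(3*θ/2) dθ = (2/3) - (-2/3) = 4/3.
Directly, an antiderivative of (4) sin(3*θ/2) is -8*cos(3*θ/2)/3; evaluating from 0 to 2*pi: ∫_{0}^{2*pi} (4) sin(3*θ/2) dθ = (8/3) - (-8/3) = 16/3.
Summing the pieces and multiplying by (1/(2*pi)) gives b_3 = 10/(3*pi).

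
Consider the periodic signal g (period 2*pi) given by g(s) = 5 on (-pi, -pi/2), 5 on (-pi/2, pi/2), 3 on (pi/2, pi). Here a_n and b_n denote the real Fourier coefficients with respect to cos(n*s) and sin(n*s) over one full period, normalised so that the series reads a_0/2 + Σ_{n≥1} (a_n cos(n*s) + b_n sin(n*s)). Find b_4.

b_4 = 1/pi ∫_{-pi}^{pi} g(s) sin(4*s) ds.
Split the integral at the breakpoints.
Directly, an antiderivative of (5) sin(4*s) is -5*cos(4*s)/4; evaluating from -pi to -pi/2: ∫_{-pi}^{-pi/2} (5) sin(4*s) ds = (-5/4) - (-5/4) = 0.
Directly, an antiderivative of (5) sin(4*s) is -5*cos(4*s)/4; evaluating from -pi/2 to pi/2: ∫_{-pi/2}^{pi/2} (5) sin(4*s) ds = (-5/4) - (-5/4) = 0.
Directly, an antiderivative of (3) sin(4*s) is -3*cos(4*s)/4; evaluating from pi/2 to pi: ∫_{pi/2}^{pi} (3) sin(4*s) ds = (-3/4) - (-3/4) = 0.
Summing the pieces and multiplying by (1/pi) gives b_4 = 0.

0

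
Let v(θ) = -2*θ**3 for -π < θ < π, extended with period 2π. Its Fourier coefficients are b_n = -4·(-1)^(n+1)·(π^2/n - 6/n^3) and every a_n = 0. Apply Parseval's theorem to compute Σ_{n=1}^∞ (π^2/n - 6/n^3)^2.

pi**6/14

Parseval: Σ b_n^2 = (1/π) ∫_{-π}^{π} v(θ)^2 dθ = 8*pi**6/7.
b_n^2 = 16·(π^2/n - 6/n^3)^2, so the sum equals (8*pi**6/7)/16 = pi**6/14.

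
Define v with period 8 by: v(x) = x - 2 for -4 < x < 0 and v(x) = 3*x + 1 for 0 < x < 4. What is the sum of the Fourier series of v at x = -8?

-1/2

x = -8 differs from x = 0 by -1 full period(s), and the series is 8-periodic.
At x = 0 the one-sided limits are v(0^-) = -2 and v(0^+) = 1.
By Dirichlet's theorem the series converges to their average, [(-2) + (1)]/2 = -1/2.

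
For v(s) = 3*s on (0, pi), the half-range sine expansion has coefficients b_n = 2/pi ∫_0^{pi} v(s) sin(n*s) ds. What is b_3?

b_3 = 2/pi ∫_0^{pi} (3*s) sin(3*s) ds.
Integrating by parts (boundary term plus one more integral), an antiderivative of (3*s) sin(3*s) is -s*cos(3*s) + sin(3*s)/3; evaluating from 0 to pi: ∫_{0}^{pi} (3*s) sin(3*s) ds = (pi) - (0) = pi.
Hence b_3 = (2/pi)·(pi) = 2.

2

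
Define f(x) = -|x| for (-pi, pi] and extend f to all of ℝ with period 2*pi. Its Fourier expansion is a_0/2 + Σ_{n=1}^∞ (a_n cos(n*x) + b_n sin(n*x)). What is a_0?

-pi

a_0 = 1/pi ∫_{-pi}^{pi} f(x) dx = 1/pi · (-pi**2) = -pi.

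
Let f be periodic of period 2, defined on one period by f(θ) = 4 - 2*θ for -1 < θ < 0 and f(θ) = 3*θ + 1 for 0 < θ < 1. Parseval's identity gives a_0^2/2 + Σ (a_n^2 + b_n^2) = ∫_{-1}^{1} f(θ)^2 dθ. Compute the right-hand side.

97/3

∫_{-1}^{1} f(θ)^2 dθ = 97/3.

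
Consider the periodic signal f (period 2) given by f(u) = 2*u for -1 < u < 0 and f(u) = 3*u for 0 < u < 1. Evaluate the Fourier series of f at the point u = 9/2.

u = 9/2 differs from u = 1/2 by 2 full period(s), and the series is 2-periodic.
f is continuous at u = 1/2 with value 3/2, so the series converges to 3/2 there.

3/2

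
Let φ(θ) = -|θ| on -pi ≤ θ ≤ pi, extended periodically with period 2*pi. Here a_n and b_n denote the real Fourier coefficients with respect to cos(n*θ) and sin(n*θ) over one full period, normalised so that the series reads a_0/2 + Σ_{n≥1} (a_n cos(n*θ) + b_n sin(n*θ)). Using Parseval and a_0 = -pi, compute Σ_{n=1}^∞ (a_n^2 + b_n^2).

Parseval: a_0^2/2 + Σ_{n≥1} (a_n^2+b_n^2) = 1/pi ∫_{-pi}^{pi} φ(θ)^2 dθ = 2*pi**2/3.
Subtract a_0^2/2 = pi**2/2: Σ (a_n^2+b_n^2) = pi**2/6.

pi**2/6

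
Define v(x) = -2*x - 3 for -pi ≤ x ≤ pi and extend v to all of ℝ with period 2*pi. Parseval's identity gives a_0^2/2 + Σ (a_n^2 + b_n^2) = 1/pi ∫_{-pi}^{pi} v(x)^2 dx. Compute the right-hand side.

18 + 8*pi**2/3

1/pi ∫_{-pi}^{pi} v(x)^2 dx = 1/pi · (18*pi + 8*pi**3/3) = 18 + 8*pi**2/3.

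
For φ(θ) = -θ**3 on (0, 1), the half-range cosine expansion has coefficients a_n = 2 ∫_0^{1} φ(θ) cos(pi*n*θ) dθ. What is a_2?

-3/(2*pi**2)

a_2 = 2 ∫_0^{1} (-θ**3) cos(2*pi*θ) dθ.
Integrating by parts three times (tabular method), an antiderivative of (-θ**3) cos(2*pi*θ) is -θ**3*sin(2*pi*θ)/(2*pi) - 3*θ**2*cos(2*pi*θ)/(4*pi**2) + 3*θ*sin(2*pi*θ)/(4*pi**3) + 3*cos(2*pi*θ)/(8*pi**4); evaluating from 0 to 1: ∫_{0}^{1} (-θ**3) cos(2*pi*θ) dθ = (3*(1 - 2*pi**2)/(8*pi**4)) - (3/(8*pi**4)) = -3/(4*pi**2).
Hence a_2 = 2·(-3/(4*pi**2)) = -3/(2*pi**2).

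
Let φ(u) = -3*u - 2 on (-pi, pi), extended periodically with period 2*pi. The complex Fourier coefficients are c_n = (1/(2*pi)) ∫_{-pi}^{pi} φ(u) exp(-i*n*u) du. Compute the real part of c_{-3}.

Since φ is real-valued, Re(c_{-3}) = (1/(2*pi)) ∫_{-pi}^{pi} φ(u) cos(-3*u) du = a_{3}/2.
Integrating by parts (boundary term plus one more integral), an antiderivative of (-3*u - 2) cos(-3*u) is -u*sin(3*u) - 2*sin(3*u)/3 - cos(3*u)/3; evaluating from -pi to pi: ∫_{-pi}^{pi} (-3*u - 2) cos(-3*u) du = (1/3) - (1/3) = 0.
Hence Re(c_{-3}) = (1/(2*pi))·(0) = 0.

0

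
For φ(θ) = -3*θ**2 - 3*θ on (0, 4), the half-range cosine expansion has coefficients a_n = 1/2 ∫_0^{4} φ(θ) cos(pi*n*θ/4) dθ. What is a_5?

48/(5*pi**2)

a_5 = 1/2 ∫_0^{4} (-3*θ**2 - 3*θ) cos(5*pi*θ/4) dθ.
Integrating by parts twice (tabular method), an antiderivative of (-3*θ**2 - 3*θ) cos(5*pi*θ/4) is -12*θ**2*sin(5*pi*θ/4)/(5*pi) - 12*θ*sin(5*pi*θ/4)/(5*pi) - 96*θ*cos(5*pi*θ/4)/(25*pi**2) + 384*sin(5*pi*θ/4)/(125*pi**3) - 48*cos(5*pi*θ/4)/(25*pi**2); evaluating from 0 to 4: ∫_{0}^{4} (-3*θ**2 - 3*θ) cos(5*pi*θ/4) dθ = (432/(25*pi**2)) - (-48/(25*pi**2)) = 96/(5*pi**2).
Hence a_5 = (1/2)·(96/(5*pi**2)) = 48/(5*pi**2).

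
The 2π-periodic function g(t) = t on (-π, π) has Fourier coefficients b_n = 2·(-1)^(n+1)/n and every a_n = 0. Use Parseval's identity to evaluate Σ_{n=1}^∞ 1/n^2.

pi**2/6

Parseval: Σ b_n^2 = (1/π) ∫_{-π}^{π} g(t)^2 dt = 2*pi**2/3.
Σ b_n^2 = Σ 4/n^2, so Σ 1/n^2 = (2*pi**2/3)/4 = pi**2/6.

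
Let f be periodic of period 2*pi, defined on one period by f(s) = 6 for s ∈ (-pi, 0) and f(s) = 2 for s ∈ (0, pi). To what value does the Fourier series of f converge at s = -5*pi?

s = -5*pi differs from s = -pi by -2 full period(s), and the series is 2*pi-periodic.
At s = -pi the one-sided limits are f(-pi^-) = 2 and f(-pi^+) = 6.
By Dirichlet's theorem the series converges to their average, [(2) + (6)]/2 = 4.

4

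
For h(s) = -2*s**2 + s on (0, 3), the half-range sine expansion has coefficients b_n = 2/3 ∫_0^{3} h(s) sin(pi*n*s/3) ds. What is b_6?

b_6 = 2/3 ∫_0^{3} (-2*s**2 + s) sin(2*pi*s) ds.
Integrating by parts twice (tabular method), an antiderivative of (-2*s**2 + s) sin(2*pi*s) is s**2*cos(2*pi*s)/pi - s*sin(2*pi*s)/pi**2 - s*cos(2*pi*s)/(2*pi) + sin(2*pi*s)/(4*pi**2) - cos(2*pi*s)/(2*pi**3); evaluating from 0 to 3: ∫_{0}^{3} (-2*s**2 + s) sin(2*pi*s) ds = ((-1 + 15*pi**2)/(2*pi**3)) - (-1/(2*pi**3)) = 15/(2*pi).
Hence b_6 = (2/3)·(15/(2*pi)) = 5/pi.

5/pi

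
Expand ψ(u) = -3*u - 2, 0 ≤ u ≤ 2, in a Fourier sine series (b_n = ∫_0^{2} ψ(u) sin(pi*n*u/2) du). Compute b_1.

-20/pi

b_1 = ∫_0^{2} (-3*u - 2) sin(pi*u/2) du.
Integrating by parts (boundary term plus one more integral), an antiderivative of (-3*u - 2) sin(pi*u/2) is 6*u*cos(pi*u/2)/pi - 12*sin(pi*u/2)/pi**2 + 4*cos(pi*u/2)/pi; evaluating from 0 to 2: ∫_{0}^{2} (-3*u - 2) sin(pi*u/2) du = (-16/pi) - (4/pi) = -20/pi.
Hence b_1 = -20/pi.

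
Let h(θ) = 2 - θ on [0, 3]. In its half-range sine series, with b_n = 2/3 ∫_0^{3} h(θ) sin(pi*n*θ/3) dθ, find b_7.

2/(7*pi)

b_7 = 2/3 ∫_0^{3} (2 - θ) sin(7*pi*θ/3) dθ.
Integrating by parts (boundary term plus one more integral), an antiderivative of (2 - θ) sin(7*pi*θ/3) is 3*θ*cos(7*pi*θ/3)/(7*pi) - 9*sin(7*pi*θ/3)/(49*pi**2) - 6*cos(7*pi*θ/3)/(7*pi); evaluating from 0 to 3: ∫_{0}^{3} (2 - θ) sin(7*pi*θ/3) dθ = (-3/(7*pi)) - (-6/(7*pi)) = 3/(7*pi).
Hence b_7 = (2/3)·(3/(7*pi)) = 2/(7*pi).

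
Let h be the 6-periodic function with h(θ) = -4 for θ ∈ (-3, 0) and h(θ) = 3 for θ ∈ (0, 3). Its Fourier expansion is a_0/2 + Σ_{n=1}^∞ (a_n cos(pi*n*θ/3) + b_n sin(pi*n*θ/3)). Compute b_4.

0

b_4 = 1/3 ∫_{-3}^{3} h(θ) sin(4*pi*θ/3) dθ.
Split the integral at the breakpoints.
Directly, an antiderivative of (-4) sin(4*pi*θ/3) is 3*cos(4*pi*θ/3)/pi; evaluating from -3 to 0: ∫_{-3}^{0} (-4) sin(4*pi*θ/3) dθ = (3/pi) - (3/pi) = 0.
Directly, an antiderivative of (3) sin(4*pi*θ/3) is -9*cos(4*pi*θ/3)/(4*pi); evaluating from 0 to 3: ∫_{0}^{3} (3) sin(4*pi*θ/3) dθ = (-9/(4*pi)) - (-9/(4*pi)) = 0.
Summing the pieces and multiplying by (1/3) gives b_4 = 0.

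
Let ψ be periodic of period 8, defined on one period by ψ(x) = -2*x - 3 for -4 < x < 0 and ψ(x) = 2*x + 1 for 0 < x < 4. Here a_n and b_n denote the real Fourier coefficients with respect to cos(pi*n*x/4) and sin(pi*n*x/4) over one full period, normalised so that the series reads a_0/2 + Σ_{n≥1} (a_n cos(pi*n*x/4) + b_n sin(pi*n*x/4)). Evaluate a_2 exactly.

a_2 = 1/4 ∫_{-4}^{4} ψ(x) cos(pi*x/2) dx.
Split the integral at the breakpoints.
Integrating by parts (boundary term plus one more integral), an antiderivative of (-2*x - 3) cos(pi*x/2) is -4*x*sin(pi*x/2)/pi - 6*sin(pi*x/2)/pi - 8*cos(pi*x/2)/pi**2; evaluating from -4 to 0: ∫_{-4}^{0} (-2*x - 3) cos(pi*x/2) dx = (-8/pi**2) - (-8/pi**2) = 0.
Integrating by parts (boundary term plus one more integral), an antiderivative of (2*x + 1) cos(pi*x/2) is 4*x*sin(pi*x/2)/pi + 2*sin(pi*x/2)/pi + 8*cos(pi*x/2)/pi**2; evaluating from 0 to 4: ∫_{0}^{4} (2*x + 1) cos(pi*x/2) dx = (8/pi**2) - (8/pi**2) = 0.
Summing the pieces and multiplying by (1/4) gives a_2 = 0.

0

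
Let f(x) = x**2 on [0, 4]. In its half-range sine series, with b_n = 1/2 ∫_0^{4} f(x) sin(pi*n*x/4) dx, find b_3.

32*(-4 + 9*pi**2)/(27*pi**3)

b_3 = 1/2 ∫_0^{4} (x**2) sin(3*pi*x/4) dx.
Integrating by parts twice (tabular method), an antiderivative of (x**2) sin(3*pi*x/4) is -4*x**2*cos(3*pi*x/4)/(3*pi) + 32*x*sin(3*pi*x/4)/(9*pi**2) + 128*cos(3*pi*x/4)/(27*pi**3); evaluating from 0 to 4: ∫_{0}^{4} (x**2) sin(3*pi*x/4) dx = (64*(-2 + 9*pi**2)/(27*pi**3)) - (128/(27*pi**3)) = 64*(-4 + 9*pi**2)/(27*pi**3).
Hence b_3 = (1/2)·(64*(-4 + 9*pi**2)/(27*pi**3)) = 32*(-4 + 9*pi**2)/(27*pi**3).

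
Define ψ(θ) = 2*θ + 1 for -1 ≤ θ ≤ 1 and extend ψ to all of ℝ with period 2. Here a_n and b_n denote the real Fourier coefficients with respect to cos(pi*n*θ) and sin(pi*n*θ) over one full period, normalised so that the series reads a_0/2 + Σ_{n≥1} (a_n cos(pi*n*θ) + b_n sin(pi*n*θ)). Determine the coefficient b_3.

4/(3*pi)

b_3 = ∫_{-1}^{1} ψ(θ) sin(3*pi*θ) dθ.
Integrating by parts (boundary term plus one more integral), an antiderivative of (2*θ + 1) sin(3*pi*θ) is -2*θ*cos(3*pi*θ)/(3*pi) + 2*sin(3*pi*θ)/(9*pi**2) - cos(3*pi*θ)/(3*pi); evaluating from -1 to 1: ∫_{-1}^{1} (2*θ + 1) sin(3*pi*θ) dθ = (1/pi) - (-1/(3*pi)) = 4/(3*pi).
Hence b_3 = 4/(3*pi).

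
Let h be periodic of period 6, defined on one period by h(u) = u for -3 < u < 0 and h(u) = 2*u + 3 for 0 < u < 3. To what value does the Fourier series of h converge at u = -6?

3/2

u = -6 differs from u = 0 by -1 full period(s), and the series is 6-periodic.
At u = 0 the one-sided limits are h(0^-) = 0 and h(0^+) = 3.
By Dirichlet's theorem the series converges to their average, [(0) + (3)]/2 = 3/2.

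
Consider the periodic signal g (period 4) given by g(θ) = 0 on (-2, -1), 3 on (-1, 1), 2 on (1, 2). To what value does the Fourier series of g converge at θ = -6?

θ = -6 differs from θ = 2 by -2 full period(s), and the series is 4-periodic.
At θ = 2 the one-sided limits are g(2^-) = 2 and g(2^+) = 0.
By Dirichlet's theorem the series converges to their average, [(2) + (0)]/2 = 1.

1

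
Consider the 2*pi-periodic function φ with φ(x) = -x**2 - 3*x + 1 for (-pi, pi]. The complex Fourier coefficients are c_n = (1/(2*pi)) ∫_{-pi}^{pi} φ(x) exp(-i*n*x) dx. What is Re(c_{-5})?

2/25

Since φ is real-valued, Re(c_{-5}) = (1/(2*pi)) ∫_{-pi}^{pi} φ(x) cos(-5*x) dx = a_{5}/2.
Integrating by parts twice (tabular method), an antiderivative of (-x**2 - 3*x + 1) cos(-5*x) is -x**2*sin(5*x)/5 - 3*x*sin(5*x)/5 - 2*x*cos(5*x)/25 + 27*sin(5*x)/125 - 3*cos(5*x)/25; evaluating from -pi to pi: ∫_{-pi}^{pi} (-x**2 - 3*x + 1) cos(-5*x) dx = (3/25 + 2*pi/25) - (3/25 - 2*pi/25) = 4*pi/25.
Hence Re(c_{-5}) = (1/(2*pi))·(4*pi/25) = 2/25.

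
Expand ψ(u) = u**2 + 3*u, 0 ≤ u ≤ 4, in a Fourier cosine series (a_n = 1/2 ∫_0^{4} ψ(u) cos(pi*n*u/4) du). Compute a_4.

a_4 = 1/2 ∫_0^{4} (u**2 + 3*u) cos(pi*u) du.
Integrating by parts twice (tabular method), an antiderivative of (u**2 + 3*u) cos(pi*u) is u**2*sin(pi*u)/pi + 3*u*sin(pi*u)/pi + 2*u*cos(pi*u)/pi**2 - 2*sin(pi*u)/pi**3 + 3*cos(pi*u)/pi**2; evaluating from 0 to 4: ∫_{0}^{4} (u**2 + 3*u) cos(pi*u) du = (11/pi**2) - (3/pi**2) = 8/pi**2.
Hence a_4 = (1/2)·(8/pi**2) = 4/pi**2.

4/pi**2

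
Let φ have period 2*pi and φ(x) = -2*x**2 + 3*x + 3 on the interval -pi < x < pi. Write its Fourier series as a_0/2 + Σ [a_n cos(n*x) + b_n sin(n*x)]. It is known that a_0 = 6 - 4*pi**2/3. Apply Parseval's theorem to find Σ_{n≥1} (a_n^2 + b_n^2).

Parseval: a_0^2/2 + Σ_{n≥1} (a_n^2+b_n^2) = 1/pi ∫_{-pi}^{pi} φ(x)^2 dx = -2*pi**2 + 18 + 8*pi**4/5.
Subtract a_0^2/2 = 2*(9 - 2*pi**2)**2/9: Σ (a_n^2+b_n^2) = pi**2*(6 + 32*pi**2/45).

pi**2*(6 + 32*pi**2/45)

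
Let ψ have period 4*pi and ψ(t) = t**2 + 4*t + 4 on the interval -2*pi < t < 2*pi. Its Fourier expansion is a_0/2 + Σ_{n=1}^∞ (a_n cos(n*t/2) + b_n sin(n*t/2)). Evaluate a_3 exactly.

-16/9

a_3 = (1/(2*pi)) ∫_{-2*pi}^{2*pi} ψ(t) cos(3*t/2) dt.
Integrating by parts twice (tabular method), an antiderivative of (t**2 + 4*t + 4) cos(3*t/2) is 2*t**2*sin(3*t/2)/3 + 8*t*sin(3*t/2)/3 + 8*t*cos(3*t/2)/9 + 56*sin(3*t/2)/27 + 16*cos(3*t/2)/9; evaluating from -2*pi to 2*pi: ∫_{-2*pi}^{2*pi} (t**2 + 4*t + 4) cos(3*t/2) dt = (-16*pi/9 - 16/9) - (-16/9 + 16*pi/9) = -32*pi/9.
Hence a_3 = (1/(2*pi))·(-32*pi/9) = -16/9.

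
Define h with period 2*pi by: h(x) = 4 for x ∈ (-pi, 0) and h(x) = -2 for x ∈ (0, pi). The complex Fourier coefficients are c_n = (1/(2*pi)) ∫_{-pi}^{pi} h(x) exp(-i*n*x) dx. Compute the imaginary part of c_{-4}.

Since h is real-valued, Im(c_{-4}) = -(1/(2*pi)) ∫_{-pi}^{pi} h(x) sin(-4*x) dx = b_{4}/2.
Split the integral at the breakpoints.
Directly, an antiderivative of (4) sin(-4*x) is cos(4*x); evaluating from -pi to 0: ∫_{-pi}^{0} (4) sin(-4*x) dx = (1) - (1) = 0.
Directly, an antiderivative of (-2) sin(-4*x) is -cos(4*x)/2; evaluating from 0 to pi: ∫_{0}^{pi} (-2) sin(-4*x) dx = (-1/2) - (-1/2) = 0.
So ∫_{-pi}^{pi} h(x) sin(-4*x) dx = 0.
Hence Im(c_{-4}) = (-1/(2*pi))·(0) = 0.

0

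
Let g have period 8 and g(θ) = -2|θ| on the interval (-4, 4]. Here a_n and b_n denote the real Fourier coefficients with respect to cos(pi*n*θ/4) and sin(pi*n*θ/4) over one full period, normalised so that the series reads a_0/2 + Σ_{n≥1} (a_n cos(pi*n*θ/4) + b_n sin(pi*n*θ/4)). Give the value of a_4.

a_4 = 1/4 ∫_{-4}^{4} g(θ) cos(pi*θ) dθ.
g is even and cos(pi*θ) is even, so the integrand is even and a_4 = 1/2 ∫_0^{4} g(θ) cos(pi*θ) dθ.
Integrating by parts (boundary term plus one more integral), an antiderivative of (-2*θ) cos(pi*θ) is -2*θ*sin(pi*θ)/pi - 2*cos(pi*θ)/pi**2; evaluating from 0 to 4: ∫_{0}^{4} (-2*θ) cos(pi*θ) dθ = (-2/pi**2) - (-2/pi**2) = 0.
Hence a_4 = (1/2)·(0) = 0.

0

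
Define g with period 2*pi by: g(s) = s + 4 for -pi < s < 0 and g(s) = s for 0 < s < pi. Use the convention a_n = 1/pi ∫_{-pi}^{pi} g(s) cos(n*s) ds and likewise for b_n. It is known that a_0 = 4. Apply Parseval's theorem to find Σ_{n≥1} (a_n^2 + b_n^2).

-4*pi + 2*pi**2/3 + 8

Parseval: a_0^2/2 + Σ_{n≥1} (a_n^2+b_n^2) = 1/pi ∫_{-pi}^{pi} g(s)^2 ds = -4*pi + 2*pi**2/3 + 16.
Subtract a_0^2/2 = 8: Σ (a_n^2+b_n^2) = -4*pi + 2*pi**2/3 + 8.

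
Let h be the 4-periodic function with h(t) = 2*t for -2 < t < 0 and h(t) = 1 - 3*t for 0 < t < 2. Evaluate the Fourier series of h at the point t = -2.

-9/2

At t = -2 the one-sided limits are h(-2^-) = -5 and h(-2^+) = -4.
By Dirichlet's theorem the series converges to their average, [(-5) + (-4)]/2 = -9/2.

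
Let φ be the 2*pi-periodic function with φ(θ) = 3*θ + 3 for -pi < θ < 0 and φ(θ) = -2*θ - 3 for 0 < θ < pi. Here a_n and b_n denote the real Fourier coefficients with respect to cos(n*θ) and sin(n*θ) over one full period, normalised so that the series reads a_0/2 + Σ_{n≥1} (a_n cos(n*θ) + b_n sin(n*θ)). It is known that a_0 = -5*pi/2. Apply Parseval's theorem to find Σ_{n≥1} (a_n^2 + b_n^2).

Parseval: a_0^2/2 + Σ_{n≥1} (a_n^2+b_n^2) = 1/pi ∫_{-pi}^{pi} φ(θ)^2 dθ = -3*pi + 18 + 13*pi**2/3.
Subtract a_0^2/2 = 25*pi**2/8: Σ (a_n^2+b_n^2) = -3*pi + 29*pi**2/24 + 18.

-3*pi + 29*pi**2/24 + 18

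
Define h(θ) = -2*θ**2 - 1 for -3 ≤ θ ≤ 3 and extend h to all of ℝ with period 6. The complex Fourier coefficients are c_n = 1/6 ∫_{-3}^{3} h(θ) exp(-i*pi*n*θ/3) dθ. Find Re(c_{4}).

-9/(4*pi**2)

Since h is real-valued, Re(c_{4}) = 1/6 ∫_{-3}^{3} h(θ) cos(4*pi*θ/3) dθ = a_{4}/2.
h is even and cos(4*pi*θ/3) is even, so the integrand is even: ∫_{-3}^{3} h(θ) cos(4*pi*θ/3) dθ = 2∫_0^{3} h(θ) cos(4*pi*θ/3) dθ.
Integrating by parts twice (tabular method), an antiderivative of (-2*θ**2 - 1) cos(4*pi*θ/3) is -3*θ**2*sin(4*pi*θ/3)/(2*pi) - 9*θ*cos(4*pi*θ/3)/(4*pi**2) - 3*sin(4*pi*θ/3)/(4*pi) + 27*sin(4*pi*θ/3)/(16*pi**3); evaluating from 0 to 3: ∫_{0}^{3} (-2*θ**2 - 1) cos(4*pi*θ/3) dθ = (-27/(4*pi**2)) - (0) = -27/(4*pi**2).
So ∫_{-3}^{3} h(θ) cos(4*pi*θ/3) dθ = -27/(2*pi**2).
Hence Re(c_{4}) = (1/6)·(-27/(2*pi**2)) = -9/(4*pi**2).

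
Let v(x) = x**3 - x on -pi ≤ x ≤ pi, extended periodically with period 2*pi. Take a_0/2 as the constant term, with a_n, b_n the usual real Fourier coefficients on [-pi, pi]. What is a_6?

a_6 = 1/pi ∫_{-pi}^{pi} v(x) cos(6*x) dx.
v is odd and cos(6*x) is even, so the integrand is odd over a symmetric interval and the integral vanishes.

0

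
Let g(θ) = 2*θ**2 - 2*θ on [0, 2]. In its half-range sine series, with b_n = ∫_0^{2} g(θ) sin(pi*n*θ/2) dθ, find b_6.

-4/(3*pi)

b_6 = ∫_0^{2} (2*θ**2 - 2*θ) sin(3*pi*θ) dθ.
Integrating by parts twice (tabular method), an antiderivative of (2*θ**2 - 2*θ) sin(3*pi*θ) is -2*θ**2*cos(3*pi*θ)/(3*pi) + 4*θ*sin(3*pi*θ)/(9*pi**2) + 2*θ*cos(3*pi*θ)/(3*pi) - 2*sin(3*pi*θ)/(9*pi**2) + 4*cos(3*pi*θ)/(27*pi**3); evaluating from 0 to 2: ∫_{0}^{2} (2*θ**2 - 2*θ) sin(3*pi*θ) dθ = (4*(1 - 9*pi**2)/(27*pi**3)) - (4/(27*pi**3)) = -4/(3*pi).
Hence b_6 = -4/(3*pi).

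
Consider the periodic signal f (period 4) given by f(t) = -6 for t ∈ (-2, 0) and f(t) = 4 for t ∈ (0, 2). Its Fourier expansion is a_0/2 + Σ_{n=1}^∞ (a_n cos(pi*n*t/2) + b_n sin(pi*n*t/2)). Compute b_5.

4/pi

b_5 = 1/2 ∫_{-2}^{2} f(t) sin(5*pi*t/2) dt.
Split the integral at the breakpoints.
Directly, an antiderivative of (-6) sin(5*pi*t/2) is 12*cos(5*pi*t/2)/(5*pi); evaluating from -2 to 0: ∫_{-2}^{0} (-6) sin(5*pi*t/2) dt = (12/(5*pi)) - (-12/(5*pi)) = 24/(5*pi).
Directly, an antiderivative of (4) sin(5*pi*t/2) is -8*cos(5*pi*t/2)/(5*pi); evaluating from 0 to 2: ∫_{0}^{2} (4) sin(5*pi*t/2) dt = (8/(5*pi)) - (-8/(5*pi)) = 16/(5*pi).
Summing the pieces and multiplying by (1/2) gives b_5 = 4/pi.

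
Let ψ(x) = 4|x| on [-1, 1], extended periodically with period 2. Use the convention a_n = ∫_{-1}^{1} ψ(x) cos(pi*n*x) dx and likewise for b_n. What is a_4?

a_4 = ∫_{-1}^{1} ψ(x) cos(4*pi*x) dx.
ψ is even and cos(4*pi*x) is even, so the integrand is even and a_4 = 2 ∫_0^{1} ψ(x) cos(4*pi*x) dx.
Integrating by parts (boundary term plus one more integral), an antiderivative of (4*x) cos(4*pi*x) is x*sin(4*pi*x)/pi + cos(4*pi*x)/(4*pi**2); evaluating from 0 to 1: ∫_{0}^{1} (4*x) cos(4*pi*x) dx = (1/(4*pi**2)) - (1/(4*pi**2)) = 0.
Hence a_4 = 2·(0) = 0.

0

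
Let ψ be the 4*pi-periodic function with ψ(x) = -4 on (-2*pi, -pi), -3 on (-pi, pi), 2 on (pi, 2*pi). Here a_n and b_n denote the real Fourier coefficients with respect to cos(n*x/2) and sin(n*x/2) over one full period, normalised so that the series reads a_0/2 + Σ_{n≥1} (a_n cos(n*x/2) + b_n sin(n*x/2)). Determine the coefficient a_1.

-4/pi

a_1 = (1/(2*pi)) ∫_{-2*pi}^{2*pi} ψ(x) cos(x/2) dx.
Split the integral at the breakpoints.
Directly, an antiderivative of (-4) cos(x/2) is -8*sin(x/2); evaluating from -2*pi to -pi: ∫_{-2*pi}^{-pi} (-4) cos(x/2) dx = (8) - (0) = 8.
Directly, an antiderivative of (-3) cos(x/2) is -6*sin(x/2); evaluating from -pi to pi: ∫_{-pi}^{pi} (-3) cos(x/2) dx = (-6) - (6) = -12.
Directly, an antiderivative of (2) cos(x/2) is 4*sin(x/2); evaluating from pi to 2*pi: ∫_{pi}^{2*pi} (2) cos(x/2) dx = (0) - (4) = -4.
Summing the pieces and multiplying by (1/(2*pi)) gives a_1 = -4/pi.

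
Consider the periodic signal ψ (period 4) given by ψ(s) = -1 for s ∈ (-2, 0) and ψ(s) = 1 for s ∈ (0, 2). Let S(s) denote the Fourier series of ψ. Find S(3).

s = 3 differs from s = -1 by 1 full period(s), and the series is 4-periodic.
ψ is continuous at s = -1 with value -1, so the series converges to -1 there.

-1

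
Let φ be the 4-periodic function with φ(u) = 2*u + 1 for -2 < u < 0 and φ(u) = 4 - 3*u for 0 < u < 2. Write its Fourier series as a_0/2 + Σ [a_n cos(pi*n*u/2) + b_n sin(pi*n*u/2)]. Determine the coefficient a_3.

20/(9*pi**2)

a_3 = 1/2 ∫_{-2}^{2} φ(u) cos(3*pi*u/2) du.
Split the integral at the breakpoints.
Integrating by parts (boundary term plus one more integral), an antiderivative of (2*u + 1) cos(3*pi*u/2) is 4*u*sin(3*pi*u/2)/(3*pi) + 2*sin(3*pi*u/2)/(3*pi) + 8*cos(3*pi*u/2)/(9*pi**2); evaluating from -2 to 0: ∫_{-2}^{0} (2*u + 1) cos(3*pi*u/2) du = (8/(9*pi**2)) - (-8/(9*pi**2)) = 16/(9*pi**2).
Integrating by parts (boundary term plus one more integral), an antiderivative of (4 - 3*u) cos(3*pi*u/2) is -2*u*sin(3*pi*u/2)/pi + 8*sin(3*pi*u/2)/(3*pi) - 4*cos(3*pi*u/2)/(3*pi**2); evaluating from 0 to 2: ∫_{0}^{2} (4 - 3*u) cos(3*pi*u/2) du = (4/(3*pi**2)) - (-4/(3*pi**2)) = 8/(3*pi**2).
Summing the pieces and multiplying by (1/2) gives a_3 = 20/(9*pi**2).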